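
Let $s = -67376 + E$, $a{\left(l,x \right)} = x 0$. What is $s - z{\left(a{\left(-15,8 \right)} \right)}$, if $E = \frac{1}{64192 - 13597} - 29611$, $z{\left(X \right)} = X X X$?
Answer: $- \frac{4907057264}{50595} \approx -96987.0$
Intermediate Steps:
$a{\left(l,x \right)} = 0$
$z{\left(X \right)} = X^{3}$ ($z{\left(X \right)} = X^{2} X = X^{3}$)
$E = - \frac{1498168544}{50595}$ ($E = \frac{1}{50595} - 29611 = - \frac{1498168544}{50595} \approx -29611.0$)
$s = - \frac{4907057264}{50595}$ ($s = -67376 - \frac{1498168544}{50595} = - \frac{4907057264}{50595} \approx -96987.0$)
$s - z{\left(a{\left(-15,8 \right)} \right)} = - \frac{4907057264}{50595} - 0^{3} = - \frac{4907057264}{50595} - 0 = - \frac{4907057264}{50595} + 0 = - \frac{4907057264}{50595}$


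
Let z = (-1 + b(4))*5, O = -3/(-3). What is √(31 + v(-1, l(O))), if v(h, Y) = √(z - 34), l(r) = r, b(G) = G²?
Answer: √(31 + √41) ≈ 6.1158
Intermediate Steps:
O = 1 (O = -3*(-⅓) = 1)
z = 75 (z = (-1 + 4²)*5 = (-1 + 16)*5 = 15*5 = 75)
v(h, Y) = √41 (v(h, Y) = √(75 - 34) = √41)
√(31 + v(-1, l(O))) = √(31 + √41)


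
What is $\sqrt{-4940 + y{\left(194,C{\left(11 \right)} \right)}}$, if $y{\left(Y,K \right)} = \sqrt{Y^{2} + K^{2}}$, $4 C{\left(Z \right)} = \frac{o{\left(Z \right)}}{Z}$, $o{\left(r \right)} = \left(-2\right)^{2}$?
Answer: $\frac{\sqrt{-597740 + 11 \sqrt{4553957}}}{11} \approx 68.891 i$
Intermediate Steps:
$o{\left(r \right)} = 4$
$C{\left(Z \right)} = \frac{1}{Z}$ ($C{\left(Z \right)} = \frac{4 \frac{1}{Z}}{4} = \frac{1}{Z}$)
$y{\left(Y,K \right)} = \sqrt{K^{2} + Y^{2}}$
$\sqrt{-4940 + y{\left(194,C{\left(11 \right)} \right)}} = \sqrt{-4940 + \sqrt{\left(\frac{1}{11}\right)^{2} + 194^{2}}} = \sqrt{-4940 + \sqrt{\left(\frac{1}{11}\right)^{2} + 37636}} = \sqrt{-4940 + \sqrt{\frac{1}{121} + 37636}} = \sqrt{-4940 + \sqrt{\frac{4553957}{121}}} = \sqrt{-4940 + \frac{\sqrt{4553957}}{11}}$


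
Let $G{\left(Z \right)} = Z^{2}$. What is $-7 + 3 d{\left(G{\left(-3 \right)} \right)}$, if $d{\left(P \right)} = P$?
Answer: $20$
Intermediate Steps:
$-7 + 3 d{\left(G{\left(-3 \right)} \right)} = -7 + 3 \left(-3\right)^{2} = -7 + 3 \cdot 9 = -7 + 27 = 20$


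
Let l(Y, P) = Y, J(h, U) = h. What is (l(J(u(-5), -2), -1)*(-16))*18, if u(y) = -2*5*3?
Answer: 8640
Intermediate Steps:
u(y) = -30 (u(y) = -10*3 = -30)
(l(J(u(-5), -2), -1)*(-16))*18 = -30*(-16)*18 = 480*18 = 8640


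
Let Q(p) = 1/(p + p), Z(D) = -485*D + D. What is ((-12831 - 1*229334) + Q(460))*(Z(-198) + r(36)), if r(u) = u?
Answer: -5339651046633/230 ≈ -2.3216e+10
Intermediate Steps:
Z(D) = -484*D
Q(p) = 1/(2*p)
((-12831 - 1*229334) + Q(460))*(Z(-198) + r(36)) = ((-12831 - 1*229334) + (1/2)/460)*(-484*(-198) + 36) = ((-12831 - 229334) + (1/2)*(1/460))*(95832 + 36) = (-242165 + 1/920)*95868 = -222791799/920*95868 = -5339651046633/230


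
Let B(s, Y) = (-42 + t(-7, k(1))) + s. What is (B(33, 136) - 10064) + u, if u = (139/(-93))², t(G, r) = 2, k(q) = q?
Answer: -87084758/8649 ≈ -10069.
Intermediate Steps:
B(s, Y) = -40 + s (B(s, Y) = (-42 + 2) + s = -40 + s)
u = 19321/8649 (u = (139*(-1/93))² = (-139/93)² = 19321/8649 ≈ 2.2339)
(B(33, 136) - 10064) + u = ((-40 + 33) - 10064) + 19321/8649 = (-7 - 10064) + 19321/8649 = -10071 + 19321/8649 = -87084758/8649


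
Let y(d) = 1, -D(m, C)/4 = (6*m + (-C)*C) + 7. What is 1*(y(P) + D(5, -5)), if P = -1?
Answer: -47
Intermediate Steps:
D(m, C) = -28 - 24*m + 4*C² (D(m, C) = -4*((6*m + (-C)*C) + 7) = -4*((6*m - C²) + 7) = -4*((-C² + 6*m) + 7) = -4*(7 - C² + 6*m) = -28 - 24*m + 4*C²)
1*(y(P) + D(5, -5)) = 1*(1 + (-28 - 24*5 + 4*(-5)²)) = 1*(1 + (-28 - 120 + 4*25)) = 1*(1 + (-28 - 120 + 100)) = 1*(1 - 48) = 1*(-47) = -47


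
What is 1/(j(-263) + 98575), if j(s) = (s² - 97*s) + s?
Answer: 1/192992 ≈ 5.1816e-6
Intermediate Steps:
j(s) = s² - 96*s
1/(j(-263) + 98575) = 1/(-263*(-96 - 263) + 98575) = 1/(-263*(-359) + 98575) = 1/(94417 + 98575) = 1/192992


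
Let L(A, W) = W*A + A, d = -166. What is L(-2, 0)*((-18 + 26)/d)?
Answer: 8/83 ≈ 0.096385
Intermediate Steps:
L(A, W) = A + A*W (L(A, W) = A*W + A = A + A*W)
L(-2, 0)*((-18 + 26)/d) = (-2*(1 + 0))*((-18 + 26)/(-166)) = (-2*1)*(8*(-1/166)) = -2*(-4/83) = 8/83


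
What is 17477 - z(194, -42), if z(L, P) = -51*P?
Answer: 15335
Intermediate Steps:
17477 - z(194, -42) = 17477 - (-51)*(-42) = 17477 - 1*2142 = 17477 - 2142 = 15335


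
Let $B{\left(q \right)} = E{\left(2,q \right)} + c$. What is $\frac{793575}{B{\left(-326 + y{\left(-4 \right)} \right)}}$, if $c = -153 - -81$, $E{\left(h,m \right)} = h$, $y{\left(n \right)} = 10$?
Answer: $- \frac{158715}{14} \approx -11337.0$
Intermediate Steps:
$c = -72$ ($c = -153 + 81 = -72$)
$B{\left(q \right)} = -70$ ($B{\left(q \right)} = 2 - 72 = -70$)
$\frac{793575}{B{\left(-326 + y{\left(-4 \right)} \right)}} = \frac{793575}{-70} = 793575 \left(- \frac{1}{70}\right) = - \frac{158715}{14}$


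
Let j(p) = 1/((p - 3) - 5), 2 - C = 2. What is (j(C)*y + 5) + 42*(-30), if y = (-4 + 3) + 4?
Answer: -10043/8 ≈ -1255.4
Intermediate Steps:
C = 0 (C = 2 - 1*2 = 2 - 2 = 0)
y = 3 (y = -1 + 4 = 3)
j(p) = 1/(-8 + p) (j(p) = 1/((-3 + p) - 5) = 1/(-8 + p))
(j(C)*y + 5) + 42*(-30) = (3/(-8 + 0) + 5) + 42*(-30) = (3/(-8) + 5) - 1260 = (-⅛*3 + 5) - 1260 = (-3/8 + 5) - 1260 = 37/8 - 1260 = -10043/8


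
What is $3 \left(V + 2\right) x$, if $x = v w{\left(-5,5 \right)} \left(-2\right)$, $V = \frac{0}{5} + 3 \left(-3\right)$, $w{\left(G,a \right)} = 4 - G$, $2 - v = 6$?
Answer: $-1512$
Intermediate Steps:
$v = -4$ ($v = 2 - 6 = -4$)
$V = -9$ ($V = 0 \cdot \frac{1}{5} - 9 = 0 - 9 = -9$)
$x = 72$ ($x = - 4 \left(4 - -5\right) \left(-2\right) = - 4 \left(4 + 5\right) \left(-2\right) = \left(-4\right) 9 \left(-2\right) = \left(-36\right) \left(-2\right) = 72$)
$3 \left(V + 2\right) x = 3 \left(-9 + 2\right) 72 = 3 \left(-7\right) 72 = \left(-21\right) 72 = -1512$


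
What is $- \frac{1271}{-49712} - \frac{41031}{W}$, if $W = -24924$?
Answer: $\frac{172617623}{103251824} \approx 1.6718$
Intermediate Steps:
$- \frac{1271}{-49712} - \frac{41031}{W} = - \frac{1271}{-49712} - \frac{41031}{-24924} = \left(-1271\right) \left(- \frac{1}{49712}\right) - - \frac{13677}{8308} = \frac{1271}{49712} + \frac{13677}{8308} = \frac{172617623}{103251824}$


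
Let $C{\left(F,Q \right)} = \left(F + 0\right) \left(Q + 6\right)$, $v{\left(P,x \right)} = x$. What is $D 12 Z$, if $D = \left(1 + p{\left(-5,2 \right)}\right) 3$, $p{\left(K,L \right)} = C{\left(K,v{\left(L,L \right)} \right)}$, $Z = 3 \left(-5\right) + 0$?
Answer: $21060$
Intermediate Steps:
$C{\left(F,Q \right)} = F \left(6 + Q\right)$
$Z = -15$ ($Z = -15 + 0 = -15$)
$p{\left(K,L \right)} = K \left(6 + L\right)$
$D = -117$ ($D = \left(1 - 5 \left(6 + 2\right)\right) 3 = \left(1 - 40\right) 3 = \left(-39\right) 3 = -117$)
$D 12 Z = \left(-117\right) 12 \left(-15\right) = \left(-1404\right) \left(-15\right) = 21060$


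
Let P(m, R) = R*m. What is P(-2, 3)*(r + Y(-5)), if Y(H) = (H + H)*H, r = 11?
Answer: -366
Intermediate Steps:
Y(H) = 2*H² (Y(H) = (2*H)*H = 2*H²)
P(-2, 3)*(r + Y(-5)) = (3*(-2))*(11 + 2*(-5)²) = -6*(11 + 2*25) = -6*(11 + 50) = -6*61 = -366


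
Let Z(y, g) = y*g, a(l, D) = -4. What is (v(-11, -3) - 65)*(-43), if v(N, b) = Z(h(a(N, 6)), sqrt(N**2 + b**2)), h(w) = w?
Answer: 2795 + 172*sqrt(130) ≈ 4756.1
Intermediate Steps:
Z(y, g) = g*y
v(N, b) = -4*sqrt(N**2 + b**2) (v(N, b) = sqrt(N**2 + b**2)*(-4) = -4*sqrt(N**2 + b**2))
(v(-11, -3) - 65)*(-43) = (-4*sqrt((-11)**2 + (-3)**2) - 65)*(-43) = (-4*sqrt(121 + 9) - 65)*(-43) = (-4*sqrt(130) - 65)*(-43) = (-65 - 4*sqrt(130))*(-43) = 2795 + 172*sqrt(130)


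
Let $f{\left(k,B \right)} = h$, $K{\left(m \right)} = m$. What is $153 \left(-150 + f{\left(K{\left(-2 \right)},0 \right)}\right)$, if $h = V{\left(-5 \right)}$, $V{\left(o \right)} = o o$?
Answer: $-19125$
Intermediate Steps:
$V{\left(o \right)} = o^{2}$
$h = 25$ ($h = \left(-5\right)^{2} = 25$)
$f{\left(k,B \right)} = 25$
$153 \left(-150 + f{\left(K{\left(-2 \right)},0 \right)}\right) = 153 \left(-150 + 25\right) = 153 \left(-125\right) = -19125$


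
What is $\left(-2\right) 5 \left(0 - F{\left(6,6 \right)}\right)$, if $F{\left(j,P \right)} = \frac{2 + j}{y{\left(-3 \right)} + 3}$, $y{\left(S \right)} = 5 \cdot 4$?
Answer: $\frac{80}{23} \approx 3.4783$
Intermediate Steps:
$y{\left(S \right)} = 20$
$F{\left(j,P \right)} = \frac{2}{23} + \frac{j}{23}$ ($F{\left(j,P \right)} = \frac{2 + j}{20 + 3} = \frac{2 + j}{23} = \left(2 + j\right) \frac{1}{23} = \frac{2}{23} + \frac{j}{23}$)
$\left(-2\right) 5 \left(0 - F{\left(6,6 \right)}\right) = \left(-2\right) 5 \left(0 - \left(\frac{2}{23} + \frac{1}{23} \cdot 6\right)\right) = - 10 \left(0 - \left(\frac{2}{23} + \frac{6}{23}\right)\right) = - 10 \left(0 - \frac{8}{23}\right) = \left(-10\right) \left(- \frac{8}{23}\right) = \frac{80}{23}$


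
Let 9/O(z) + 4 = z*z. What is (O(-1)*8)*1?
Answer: -24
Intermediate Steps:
O(z) = 9/(-4 + z**2) (O(z) = 9/(-4 + z*z) = 9/(-4 + z**2))
(O(-1)*8)*1 = ((9/(-4 + (-1)**2))*8)*1 = ((9/(-4 + 1))*8)*1 = ((9/(-3))*8)*1 = ((9*(-1/3))*8)*1 = -3*8*1 = -24*1 = -24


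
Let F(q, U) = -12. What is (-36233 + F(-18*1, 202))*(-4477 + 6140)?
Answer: -60275435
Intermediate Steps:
(-36233 + F(-18*1, 202))*(-4477 + 6140) = (-36233 - 12)*(-4477 + 6140) = -36245*1663 = -60275435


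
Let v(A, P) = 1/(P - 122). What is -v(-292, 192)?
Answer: -1/70 ≈ -0.014286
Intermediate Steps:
v(A, P) = 1/(-122 + P)
-v(-292, 192) = -1/(-122 + 192) = -1/70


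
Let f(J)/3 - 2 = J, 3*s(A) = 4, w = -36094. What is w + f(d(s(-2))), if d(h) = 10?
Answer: -36058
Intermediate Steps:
s(A) = 4/3 (s(A) = (1/3)*4 = 4/3)
f(J) = 6 + 3*J
w + f(d(s(-2))) = -36094 + (6 + 3*10) = -36094 + (6 + 30) = -36094 + 36 = -36058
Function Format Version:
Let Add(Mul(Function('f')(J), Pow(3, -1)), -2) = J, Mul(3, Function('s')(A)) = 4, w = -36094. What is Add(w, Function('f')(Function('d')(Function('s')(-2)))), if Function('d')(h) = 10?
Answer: -36058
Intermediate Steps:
Function('s')(A) = Rational(4, 3) (Function('s')(A) = Mul(Rational(1, 3), 4) = Rational(4, 3))
Function('f')(J) = Add(6, Mul(3, J))
Add(w, Function('f')(Function('d')(Function('s')(-2)))) = Add(-36094, Add(6, Mul(3, 10))) = Add(-36094, Add(6, 30)) = Add(-36094, 36) = -36058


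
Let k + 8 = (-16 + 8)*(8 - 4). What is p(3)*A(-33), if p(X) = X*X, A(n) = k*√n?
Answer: -360*I*√33 ≈ -2068.0*I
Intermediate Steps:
k = -40 (k = -8 + (-16 + 8)*(8 - 4) = -8 - 8*4 = -8 - 32 = -40)
A(n) = -40*√n
p(X) = X²
p(3)*A(-33) = 3²*(-40*I*√33) = 9*(-40*I*√33) = -360*I*√33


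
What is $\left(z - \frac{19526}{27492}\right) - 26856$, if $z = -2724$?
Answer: $- \frac{406616443}{13746} \approx -29581.0$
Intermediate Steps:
$\left(z - \frac{19526}{27492}\right) - 26856 = \left(-2724 - \frac{19526}{27492}\right) - 26856 = \left(-2724 - \frac{9763}{13746}\right) - 26856 = - \frac{37453867}{13746} - 26856 = - \frac{406616443}{13746}$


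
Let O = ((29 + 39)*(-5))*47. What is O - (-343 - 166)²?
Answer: -275061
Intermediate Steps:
O = -15980 (O = (68*(-5))*47 = -340*47 = -15980)
O - (-343 - 166)² = -15980 - (-343 - 166)² = -15980 - 1*(-509)² = -15980 - 1*259081 = -15980 - 259081 = -275061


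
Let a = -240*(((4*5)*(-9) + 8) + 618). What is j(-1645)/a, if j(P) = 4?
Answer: -1/26760 ≈ -3.7369e-5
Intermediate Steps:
a = -107040 (a = -240*((20*(-9) + 8) + 618) = -240*((-180 + 8) + 618) = -240*(-172 + 618) = -240*446 = -107040)
j(-1645)/a = 4/(-107040) = 4*(-1/107040) = -1/26760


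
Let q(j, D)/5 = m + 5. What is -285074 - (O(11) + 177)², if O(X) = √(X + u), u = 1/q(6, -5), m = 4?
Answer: -14238631/45 - 472*√155/5 ≈ -3.1759e+5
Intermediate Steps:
q(j, D) = 45 (q(j, D) = 5*(4 + 5) = 5*9 = 45)
u = 1/45 ≈ 0.022222
O(X) = √(1/45 + X) (O(X) = √(X + 1/45) = √(1/45 + X))
-285074 - (O(11) + 177)² = -285074 - (√(5 + 225*11)/15 + 177)² = -285074 - (√(5 + 2475)/15 + 177)² = -285074 - (√2480/15 + 177)² = -285074 - ((4*√155)/15 + 177)² = -285074 - (4*√155/15 + 177)² = -285074 - (177 + 4*√155/15)²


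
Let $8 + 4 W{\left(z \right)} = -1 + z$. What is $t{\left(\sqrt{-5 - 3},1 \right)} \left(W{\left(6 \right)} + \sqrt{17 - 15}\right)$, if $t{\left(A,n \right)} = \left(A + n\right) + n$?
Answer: $- \frac{3}{2} + 4 i + \frac{\sqrt{2} \left(4 - 3 i\right)}{2} \approx 1.3284 + 1.8787 i$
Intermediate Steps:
$W{\left(z \right)} = - \frac{9}{4} + \frac{z}{4}$ ($W{\left(z \right)} = -2 + \frac{-1 + z}{4} = -2 + \left(- \frac{1}{4} + \frac{z}{4}\right) = - \frac{9}{4} + \frac{z}{4}$)
$t{\left(A,n \right)} = A + 2 n$
$t{\left(\sqrt{-5 - 3},1 \right)} \left(W{\left(6 \right)} + \sqrt{17 - 15}\right) = \left(\sqrt{-5 - 3} + 2 \cdot 1\right) \left(\left(- \frac{9}{4} + \frac{1}{4} \cdot 6\right) + \sqrt{17 - 15}\right) = \left(\sqrt{-8} + 2\right) \left(\left(- \frac{9}{4} + \frac{3}{2}\right) + \sqrt{2}\right) = \left(2 i \sqrt{2} + 2\right) \left(- \frac{3}{4} + \sqrt{2}\right) = \left(2 + 2 i \sqrt{2}\right) \left(- \frac{3}{4} + \sqrt{2}\right)$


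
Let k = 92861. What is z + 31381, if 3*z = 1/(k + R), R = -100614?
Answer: 729890678/23259 ≈ 31381.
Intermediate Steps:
z = -1/23259 (z = 1/(3*(92861 - 100614)) = (⅓)/(-7753) = (⅓)*(-1/7753) = -1/23259 ≈ -4.2994e-5)
z + 31381 = -1/23259 + 31381 = 729890678/23259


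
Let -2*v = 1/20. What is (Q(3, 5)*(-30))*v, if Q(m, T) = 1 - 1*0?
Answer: ¾ ≈ 0.75000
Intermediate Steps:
Q(m, T) = 1 (Q(m, T) = 1 + 0 = 1)
v = -1/40 (v = -½/20 = -½*1/20 = -1/40 ≈ -0.025000)
(Q(3, 5)*(-30))*v = (1*(-30))*(-1/40) = -30*(-1/40) = ¾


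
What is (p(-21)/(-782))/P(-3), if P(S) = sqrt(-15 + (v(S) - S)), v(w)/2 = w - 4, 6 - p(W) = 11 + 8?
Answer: -I*sqrt(26)/1564 ≈ -0.0032602*I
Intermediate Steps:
p(W) = -13 (p(W) = 6 - (11 + 8) = 6 - 1*19 = 6 - 19 = -13)
v(w) = -8 + 2*w (v(w) = 2*(w - 4) = 2*(-4 + w) = -8 + 2*w)
P(S) = sqrt(-23 + S) (P(S) = sqrt(-15 + ((-8 + 2*S) - S)) = sqrt(-15 + (-8 + S)) = sqrt(-23 + S))
(p(-21)/(-782))/P(-3) = (-13/(-782))/(sqrt(-23 - 3)) = (-13*(-1/782))/(sqrt(-26)) = 13/(782*((I*sqrt(26)))) = 13*(-I*sqrt(26)/26)/782 = -I*sqrt(26)/1564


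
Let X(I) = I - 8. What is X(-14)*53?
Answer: -1166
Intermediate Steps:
X(I) = -8 + I
X(-14)*53 = (-8 - 14)*53 = -22*53 = -1166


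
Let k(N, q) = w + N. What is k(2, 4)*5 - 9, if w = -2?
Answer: -9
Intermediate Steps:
k(N, q) = -2 + N
k(2, 4)*5 - 9 = (-2 + 2)*5 - 9 = 0*5 - 9 = 0 - 9 = -9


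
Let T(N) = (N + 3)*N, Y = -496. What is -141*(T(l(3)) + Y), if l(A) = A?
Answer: 67398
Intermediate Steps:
T(N) = N*(3 + N) (T(N) = (3 + N)*N = N*(3 + N))
-141*(T(l(3)) + Y) = -141*(3*(3 + 3) - 496) = -141*(3*6 - 496) = -141*(18 - 496) = -141*(-478) = 67398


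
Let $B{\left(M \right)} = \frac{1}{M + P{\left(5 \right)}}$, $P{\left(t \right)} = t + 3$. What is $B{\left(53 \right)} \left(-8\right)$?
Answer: $- \frac{8}{61} \approx -0.13115$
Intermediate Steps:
$P{\left(t \right)} = 3 + t$
$B{\left(M \right)} = \frac{1}{8 + M}$ ($B{\left(M \right)} = \frac{1}{M + \left(3 + 5\right)} = \frac{1}{M + 8} = \frac{1}{8 + M}$)
$B{\left(53 \right)} \left(-8\right) = \frac{1}{8 + 53} \left(-8\right) = \frac{1}{61} \left(-8\right) = - \frac{8}{61}$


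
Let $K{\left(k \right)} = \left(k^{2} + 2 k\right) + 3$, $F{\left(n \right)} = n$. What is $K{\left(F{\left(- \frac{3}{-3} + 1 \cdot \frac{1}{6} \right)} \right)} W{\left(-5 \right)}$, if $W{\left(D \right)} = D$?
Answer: $- \frac{1205}{36} \approx -33.472$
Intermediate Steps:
$K{\left(k \right)} = 3 + k^{2} + 2 k$
$K{\left(F{\left(- \frac{3}{-3} + 1 \cdot \frac{1}{6} \right)} \right)} W{\left(-5 \right)} = \left(3 + \left(- \frac{3}{-3} + 1 \cdot \frac{1}{6}\right)^{2} + 2 \left(- \frac{3}{-3} + 1 \cdot \frac{1}{6}\right)\right) \left(-5\right) = \left(3 + \left(\left(-3\right) \left(- \frac{1}{3}\right) + 1 \cdot \frac{1}{6}\right)^{2} + 2 \left(\left(-3\right) \left(- \frac{1}{3}\right) + 1 \cdot \frac{1}{6}\right)\right) \left(-5\right) = \left(3 + \left(1 + \frac{1}{6}\right)^{2} + 2 \left(1 + \frac{1}{6}\right)\right) \left(-5\right) = \left(3 + \left(\frac{7}{6}\right)^{2} + 2 \cdot \frac{7}{6}\right) \left(-5\right) = \left(3 + \frac{49}{36} + \frac{7}{3}\right) \left(-5\right) = \frac{241}{36} \left(-5\right) = - \frac{1205}{36}$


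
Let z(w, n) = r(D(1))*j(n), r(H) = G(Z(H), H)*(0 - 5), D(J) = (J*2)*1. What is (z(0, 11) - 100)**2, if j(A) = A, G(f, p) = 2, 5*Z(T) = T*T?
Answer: 44100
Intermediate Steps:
Z(T) = T**2/5 (Z(T) = (T*T)/5 = T**2/5)
D(J) = 2*J (D(J) = (2*J)*1 = 2*J)
r(H) = -10 (r(H) = 2*(0 - 5) = 2*(-5) = -10)
z(w, n) = -10*n
(z(0, 11) - 100)**2 = (-10*11 - 100)**2 = (-110 - 100)**2 = (-210)**2 = 44100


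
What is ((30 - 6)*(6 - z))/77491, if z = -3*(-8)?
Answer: -432/77491 ≈ -0.0055748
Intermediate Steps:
z = 24
((30 - 6)*(6 - z))/77491 = ((30 - 6)*(6 - 1*24))/77491 = (24*(6 - 24))*(1/77491) = (24*(-18))*(1/77491) = -432*1/77491 = -432/77491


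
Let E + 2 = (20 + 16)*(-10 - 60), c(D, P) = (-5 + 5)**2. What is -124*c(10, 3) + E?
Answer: -2522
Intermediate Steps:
c(D, P) = 0 (c(D, P) = 0**2 = 0)
E = -2522 (E = -2 + (20 + 16)*(-10 - 60) = -2 + 36*(-70) = -2 - 2520 = -2522)
-124*c(10, 3) + E = -124*0 - 2522 = 0 - 2522 = -2522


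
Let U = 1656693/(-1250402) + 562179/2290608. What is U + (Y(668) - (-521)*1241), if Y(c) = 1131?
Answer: 309183985773859081/477363470736 ≈ 6.4769e+5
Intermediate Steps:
U = -515314082231/477363470736 (U = 1656693*(-1/1250402) + 562179*(1/2290608) = -1656693/1250402 + 187393/763536 = -515314082231/477363470736 ≈ -1.0795)
U + (Y(668) - (-521)*1241) = -515314082231/477363470736 + (1131 - (-521)*1241) = -515314082231/477363470736 + (1131 - 1*(-646561)) = -515314082231/477363470736 + (1131 + 646561) = -515314082231/477363470736 + 647692 = 309183985773859081/477363470736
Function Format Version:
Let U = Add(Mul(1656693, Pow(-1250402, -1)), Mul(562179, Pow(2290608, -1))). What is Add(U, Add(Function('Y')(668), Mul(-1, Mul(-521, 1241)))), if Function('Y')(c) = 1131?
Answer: Rational(309183985773859081, 477363470736) ≈ 6.4769e+5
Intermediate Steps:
U = Rational(-515314082231, 477363470736) (U = Add(Mul(1656693, Rational(-1, 1250402)), Mul(562179, Rational(1, 2290608))) = Add(Rational(-1656693, 1250402), Rational(187393, 763536)) = Rational(-515314082231, 477363470736) ≈ -1.0795)
Add(U, Add(Function('Y')(668), Mul(-1, Mul(-521, 1241)))) = Add(Rational(-515314082231, 477363470736), Add(1131, Mul(-1, Mul(-521, 1241)))) = Add(Rational(-515314082231, 477363470736), Add(1131, Mul(-1, -646561))) = Add(Rational(-515314082231, 477363470736), Add(1131, 646561)) = Add(Rational(-515314082231, 477363470736), 647692) = Rational(309183985773859081, 477363470736)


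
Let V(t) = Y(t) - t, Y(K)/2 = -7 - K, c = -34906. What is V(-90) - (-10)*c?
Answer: -348804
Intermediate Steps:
Y(K) = -14 - 2*K (Y(K) = 2*(-7 - K) = -14 - 2*K)
V(t) = -14 - 3*t (V(t) = (-14 - 2*t) - t = -14 - 3*t)
V(-90) - (-10)*c = (-14 - 3*(-90)) - (-10)*(-34906) = (-14 + 270) - 1*349060 = 256 - 349060 = -348804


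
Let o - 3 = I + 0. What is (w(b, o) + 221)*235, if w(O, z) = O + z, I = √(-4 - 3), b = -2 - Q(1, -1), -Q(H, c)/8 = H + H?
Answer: 55930 + 235*I*√7 ≈ 55930.0 + 621.75*I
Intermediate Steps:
Q(H, c) = -16*H (Q(H, c) = -8*(H + H) = -16*H)
b = 14 (b = -2 - (-16) = -2 - 1*(-16) = -2 + 16 = 14)
I = I*√7 (I = √(-7) = I*√7 ≈ 2.6458*I)
o = 3 + I*√7 (o = 3 + (I*√7 + 0) = 3 + I*√7 ≈ 3.0 + 2.6458*I)
(w(b, o) + 221)*235 = ((14 + (3 + I*√7)) + 221)*235 = ((17 + I*√7) + 221)*235 = (238 + I*√7)*235 = 55930 + 235*I*√7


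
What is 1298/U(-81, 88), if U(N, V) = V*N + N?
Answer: -1298/7209 ≈ -0.18005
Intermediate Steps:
U(N, V) = N + N*V (U(N, V) = N*V + N = N + N*V)
1298/U(-81, 88) = 1298/((-81*(1 + 88))) = 1298/((-81*89)) = 1298/(-7209) = 1298*(-1/7209) = -1298/7209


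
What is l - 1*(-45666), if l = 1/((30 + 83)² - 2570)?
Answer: 465747535/10199 ≈ 45666.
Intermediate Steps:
l = 1/10199 (l = 1/(113² - 2570) = 1/(12769 - 2570) = 1/10199 ≈ 9.8049e-5)
l - 1*(-45666) = 1/10199 - 1*(-45666) = 1/10199 + 45666 = 465747535/10199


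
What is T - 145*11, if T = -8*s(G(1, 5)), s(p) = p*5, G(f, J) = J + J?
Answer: -1995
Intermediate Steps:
G(f, J) = 2*J
s(p) = 5*p
T = -400 (T = -40*2*5 = -40*10 = -8*50 = -400)
T - 145*11 = -400 - 145*11 = -400 - 1*1595 = -400 - 1595 = -1995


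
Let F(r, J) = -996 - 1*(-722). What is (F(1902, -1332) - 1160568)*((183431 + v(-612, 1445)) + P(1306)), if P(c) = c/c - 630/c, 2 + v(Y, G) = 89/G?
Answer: -200920157949092264/943585 ≈ -2.1293e+11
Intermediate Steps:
F(r, J) = -274 (F(r, J) = -996 + 722 = -274)
v(Y, G) = -2 + 89/G
P(c) = 1 - 630/c
(F(1902, -1332) - 1160568)*((183431 + v(-612, 1445)) + P(1306)) = (-274 - 1160568)*((183431 + (-2 + 89/1445)) + (-630 + 1306)/1306) = -1160842*((183431 + (-2 + 89*(1/1445))) + (1/1306)*676) = -1160842*((183431 + (-2 + 89/1445)) + 338/653) = -1160842*((183431 - 2801/1445) + 338/653) = -1160842*(265054994/1445 + 338/653) = -1160842*173081399492/943585 = -200920157949092264/943585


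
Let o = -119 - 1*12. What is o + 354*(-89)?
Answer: -31637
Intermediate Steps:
o = -131 (o = -119 - 12 = -131)
o + 354*(-89) = -131 + 354*(-89) = -131 - 31506 = -31637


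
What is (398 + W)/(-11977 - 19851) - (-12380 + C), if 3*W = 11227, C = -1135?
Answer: 1290453839/95484 ≈ 13515.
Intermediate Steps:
W = 11227/3 (W = (⅓)*11227 = 11227/3 ≈ 3742.3)
(398 + W)/(-11977 - 19851) - (-12380 + C) = (398 + 11227/3)/(-11977 - 19851) - (-12380 - 1135) = (12421/3)/(-31828) - 1*(-13515) = (12421/3)*(-1/31828) + 13515 = -12421/95484 + 13515 = 1290453839/95484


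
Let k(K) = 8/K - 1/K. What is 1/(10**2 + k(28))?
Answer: 4/401 ≈ 0.0099751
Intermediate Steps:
k(K) = 7/K
1/(10**2 + k(28)) = 1/(10**2 + 7/28) = 1/(100 + 7*(1/28)) = 1/(100 + 1/4) = 1/(401/4) = 4/401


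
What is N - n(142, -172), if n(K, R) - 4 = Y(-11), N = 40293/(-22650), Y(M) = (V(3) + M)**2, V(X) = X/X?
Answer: -798631/7550 ≈ -105.78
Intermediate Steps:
V(X) = 1
Y(M) = (1 + M)**2
N = -13431/7550 (N = 40293*(-1/22650) = -13431/7550 ≈ -1.7789)
n(K, R) = 104 (n(K, R) = 4 + (1 - 11)**2 = 4 + (-10)**2 = 4 + 100 = 104)
N - n(142, -172) = -13431/7550 - 1*104 = -13431/7550 - 104 = -798631/7550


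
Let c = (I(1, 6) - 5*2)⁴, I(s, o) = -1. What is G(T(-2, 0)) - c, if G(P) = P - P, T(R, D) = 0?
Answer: -14641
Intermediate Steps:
G(P) = 0
c = 14641 (c = (-1 - 5*2)⁴ = (-1 - 10)⁴ = (-11)⁴ = 14641)
G(T(-2, 0)) - c = 0 - 1*14641 = 0 - 14641 = -14641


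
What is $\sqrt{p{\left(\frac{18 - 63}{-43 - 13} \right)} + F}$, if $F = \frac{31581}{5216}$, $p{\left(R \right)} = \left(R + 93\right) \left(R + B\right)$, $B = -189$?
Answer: $\frac{3 i \sqrt{163376853881}}{9128} \approx 132.84 i$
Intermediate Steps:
$p{\left(R \right)} = \left(-189 + R\right) \left(93 + R\right)$ ($p{\left(R \right)} = \left(R + 93\right) \left(R - 189\right) = \left(93 + R\right) \left(-189 + R\right) = \left(-189 + R\right) \left(93 + R\right)$)
$F = \frac{31581}{5216}$ ($F = 31581 \cdot \frac{1}{5216} = \frac{31581}{5216} \approx 6.0546$)
$\sqrt{p{\left(\frac{18 - 63}{-43 - 13} \right)} + F} = \sqrt{\left(-17577 + \left(\frac{18 - 63}{-43 - 13}\right)^{2} - 96 \frac{18 - 63}{-43 - 13}\right) + \frac{31581}{5216}} = \sqrt{\left(-17577 + \left(- \frac{45}{-56}\right)^{2} - 96 \left(- \frac{45}{-56}\right)\right) + \frac{31581}{5216}} = \sqrt{\left(-17577 + \left(\left(-45\right) \left(- \frac{1}{56}\right)\right)^{2} - 96 \left(\left(-45\right) \left(- \frac{1}{56}\right)\right)\right) + \frac{31581}{5216}} = \sqrt{\left(-17577 + \left(\frac{45}{56}\right)^{2} - \frac{540}{7}\right) + \frac{31581}{5216}} = \sqrt{\left(-17577 + \frac{2025}{3136} - \frac{540}{7}\right) + \frac{31581}{5216}} = \sqrt{- \frac{55361367}{3136} + \frac{31581}{5216}} = \sqrt{- \frac{9020807883}{511168}} = \frac{3 i \sqrt{163376853881}}{9128}$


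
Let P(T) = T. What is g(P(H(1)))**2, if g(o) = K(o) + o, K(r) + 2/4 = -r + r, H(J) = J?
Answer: 1/4 ≈ 0.25000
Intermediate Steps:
K(r) = -1/2 (K(r) = -1/2 + (-r + r) = -1/2 + 0 = -1/2)
g(o) = -1/2 + o
g(P(H(1)))**2 = (-1/2 + 1)**2 = (1/2)**2 = 1/4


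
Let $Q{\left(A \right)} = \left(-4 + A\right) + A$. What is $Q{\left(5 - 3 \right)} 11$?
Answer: $0$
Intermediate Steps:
$Q{\left(A \right)} = -4 + 2 A$
$Q{\left(5 - 3 \right)} 11 = \left(-4 + 2 \left(5 - 3\right)\right) 11 = \left(-4 + 2 \cdot 2\right) 11 = \left(-4 + 4\right) 11 = 0 \cdot 11 = 0$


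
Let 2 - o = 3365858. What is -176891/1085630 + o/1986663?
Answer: -2096021483/1128613790 ≈ -1.8572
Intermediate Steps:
o = -3365856 (o = 2 - 1*3365858 = 2 - 3365858 = -3365856)
-176891/1085630 + o/1986663 = -176891/1085630 - 3365856/1986663 = -176891*1/1085630 - 3365856*1/1986663 = -13607/83510 - 1121952/662221 = -2096021483/1128613790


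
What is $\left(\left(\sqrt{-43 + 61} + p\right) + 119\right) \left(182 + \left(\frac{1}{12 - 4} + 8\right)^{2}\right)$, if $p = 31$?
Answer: $\frac{1190475}{32} + \frac{47619 \sqrt{2}}{64} \approx 38255.0$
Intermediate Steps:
$\left(\left(\sqrt{-43 + 61} + p\right) + 119\right) \left(182 + \left(\frac{1}{12 - 4} + 8\right)^{2}\right) = \left(\left(\sqrt{-43 + 61} + 31\right) + 119\right) \left(182 + \left(\frac{1}{12 - 4} + 8\right)^{2}\right) = \left(\left(\sqrt{18} + 31\right) + 119\right) \left(182 + \left(\frac{1}{8} + 8\right)^{2}\right) = \left(\left(3 \sqrt{2} + 31\right) + 119\right) \left(182 + \left(\frac{1}{8} + 8\right)^{2}\right) = \left(\left(31 + 3 \sqrt{2}\right) + 119\right) \left(182 + \left(\frac{65}{8}\right)^{2}\right) = \left(150 + 3 \sqrt{2}\right) \left(182 + \frac{4225}{64}\right) = \left(150 + 3 \sqrt{2}\right) \frac{15873}{64} = \frac{1190475}{32} + \frac{47619 \sqrt{2}}{64}$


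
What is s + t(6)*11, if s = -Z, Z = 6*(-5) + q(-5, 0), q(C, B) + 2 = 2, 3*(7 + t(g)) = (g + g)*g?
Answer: 217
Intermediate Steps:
t(g) = -7 + 2*g²/3 (t(g) = -7 + ((g + g)*g)/3 = -7 + ((2*g)*g)/3 = -7 + (2*g²)/3 = -7 + 2*g²/3)
q(C, B) = 0 (q(C, B) = -2 + 2 = 0)
Z = -30 (Z = 6*(-5) + 0 = -30 + 0 = -30)
s = 30 (s = -1*(-30) = 30)
s + t(6)*11 = 30 + (-7 + (⅔)*6²)*11 = 30 + (-7 + (⅔)*36)*11 = 30 + (-7 + 24)*11 = 30 + 17*11 = 30 + 187 = 217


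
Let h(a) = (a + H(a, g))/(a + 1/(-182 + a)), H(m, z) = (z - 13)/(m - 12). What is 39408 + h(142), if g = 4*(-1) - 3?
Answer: 2909448176/73827 ≈ 39409.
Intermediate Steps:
g = -7 (g = -4 - 3 = -7)
H(m, z) = (-13 + z)/(-12 + m)
h(a) = (a - 20/(-12 + a))/(a + 1/(-182 + a)) (h(a) = (a + (-13 - 7)/(-12 + a))/(a + 1/(-182 + a)) = (a - 20/(-12 + a))/(a + 1/(-182 + a)))
39408 + h(142) = 39408 + (3640 - 20*142 + 142*(-182 + 142)*(-12 + 142))/((-12 + 142)*(1 + 142² - 182*142)) = 39408 + (3640 - 2840 + 142*(-40)*130)/(130*(1 + 20164 - 25844)) = 39408 + (1/130)*(3640 - 2840 - 738400)/(-5679) = 39408 + (1/130)*(-1/5679)*(-737600) = 39408 + 73760/73827 = 2909448176/73827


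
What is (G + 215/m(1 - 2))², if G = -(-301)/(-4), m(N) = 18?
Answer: 5193841/1296 ≈ 4007.6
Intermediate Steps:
G = -301/4 (G = -(-301)*(-1)/4 = -43*7/4 = -301/4 ≈ -75.250)
(G + 215/m(1 - 2))² = (-301/4 + 215/18)² = (-2279/36)² = 5193841/1296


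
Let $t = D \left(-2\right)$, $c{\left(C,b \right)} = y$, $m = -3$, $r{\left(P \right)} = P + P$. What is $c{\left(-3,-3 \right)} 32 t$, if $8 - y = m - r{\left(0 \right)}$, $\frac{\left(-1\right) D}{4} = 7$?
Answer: $19712$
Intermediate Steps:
$D = -28$ ($D = \left(-4\right) 7 = -28$)
$r{\left(P \right)} = 2 P$
$y = 11$ ($y = 8 - \left(-3 - 2 \cdot 0\right) = 8 - \left(-3 - 0\right) = 8 - \left(-3 + 0\right) = 8 - -3 = 8 + 3 = 11$)
$c{\left(C,b \right)} = 11$
$t = 56$ ($t = \left(-28\right) \left(-2\right) = 56$)
$c{\left(-3,-3 \right)} 32 t = 11 \cdot 32 \cdot 56 = 352 \cdot 56 = 19712$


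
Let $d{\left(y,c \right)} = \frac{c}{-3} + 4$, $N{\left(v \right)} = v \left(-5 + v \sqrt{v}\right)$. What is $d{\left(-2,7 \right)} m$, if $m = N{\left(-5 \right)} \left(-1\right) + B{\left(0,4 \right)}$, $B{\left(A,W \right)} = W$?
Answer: $-35 - \frac{125 i \sqrt{5}}{3} \approx -35.0 - 93.17 i$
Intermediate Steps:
$N{\left(v \right)} = v \left(-5 + v^{\frac{3}{2}}\right)$
$d{\left(y,c \right)} = 4 - \frac{c}{3}$ ($d{\left(y,c \right)} = c \left(- \frac{1}{3}\right) + 4 = - \frac{c}{3} + 4 = 4 - \frac{c}{3}$)
$m = -21 - 25 i \sqrt{5}$ ($m = \left(\left(-5\right)^{\frac{5}{2}} - -25\right) \left(-1\right) + 4 = \left(25 i \sqrt{5} + 25\right) \left(-1\right) + 4 = \left(25 + 25 i \sqrt{5}\right) \left(-1\right) + 4 = \left(-25 - 25 i \sqrt{5}\right) + 4 = -21 - 25 i \sqrt{5} \approx -21.0 - 55.902 i$)
$d{\left(-2,7 \right)} m = \left(4 - \frac{7}{3}\right) \left(-21 - 25 i \sqrt{5}\right) = \frac{5 \left(-21 - 25 i \sqrt{5}\right)}{3} = -35 - \frac{125 i \sqrt{5}}{3}$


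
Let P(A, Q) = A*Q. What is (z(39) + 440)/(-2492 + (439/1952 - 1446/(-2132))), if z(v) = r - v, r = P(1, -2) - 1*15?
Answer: -133173248/863925679 ≈ -0.15415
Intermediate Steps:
r = -17 (r = 1*(-2) - 1*15 = -2 - 15 = -17)
z(v) = -17 - v
(z(39) + 440)/(-2492 + (439/1952 - 1446/(-2132))) = ((-17 - 1*39) + 440)/(-2492 + (439/1952 - 1446/(-2132))) = ((-17 - 39) + 440)/(-2492 + (439*(1/1952) - 1446*(-1/2132))) = (-56 + 440)/(-2492 + (439/1952 + 723/1066)) = 384/(-2492 + 939635/1040416) = 384/(-2591777037/1040416) = 384*(-1040416/2591777037) = -133173248/863925679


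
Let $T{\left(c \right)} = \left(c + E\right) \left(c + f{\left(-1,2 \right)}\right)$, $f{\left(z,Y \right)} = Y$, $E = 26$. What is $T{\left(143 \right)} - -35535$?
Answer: $60040$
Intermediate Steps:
$T{\left(c \right)} = \left(2 + c\right) \left(26 + c\right)$ ($T{\left(c \right)} = \left(c + 26\right) \left(c + 2\right) = \left(26 + c\right) \left(2 + c\right) = \left(2 + c\right) \left(26 + c\right)$)
$T{\left(143 \right)} - -35535 = \left(52 + 143^{2} + 28 \cdot 143\right) - -35535 = \left(52 + 20449 + 4004\right) + 35535 = 24505 + 35535 = 60040$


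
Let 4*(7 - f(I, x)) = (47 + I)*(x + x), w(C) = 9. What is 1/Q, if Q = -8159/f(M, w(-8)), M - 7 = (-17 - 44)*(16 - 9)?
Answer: -3371/16318 ≈ -0.20658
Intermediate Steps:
M = -420 (M = 7 + (-17 - 44)*(16 - 9) = 7 - 61*7 = 7 - 427 = -420)
f(I, x) = 7 - x*(47 + I)/2 (f(I, x) = 7 - (47 + I)*(x + x)/4 = 7 - (47 + I)*2*x/4 = 7 - x*(47 + I)/2)
Q = -16318/3371 (Q = -8159/(7 - 47/2*9 - 1/2*(-420)*9) = -8159/(7 - 423/2 + 1890) = -8159/3371/2 = -8159*2/3371 = -16318/3371 ≈ -4.8407)
1/Q = 1/(-16318/3371) = -3371/16318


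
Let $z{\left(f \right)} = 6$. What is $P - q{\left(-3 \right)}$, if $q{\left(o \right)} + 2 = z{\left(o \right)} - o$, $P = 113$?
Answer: $106$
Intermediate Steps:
$q{\left(o \right)} = 4 - o$ ($q{\left(o \right)} = -2 - \left(-6 + o\right) = 4 - o$)
$P - q{\left(-3 \right)} = 113 - \left(4 - -3\right) = 113 - \left(4 + 3\right) = 113 - 7 = 106$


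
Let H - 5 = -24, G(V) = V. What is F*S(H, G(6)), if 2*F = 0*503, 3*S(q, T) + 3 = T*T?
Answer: 0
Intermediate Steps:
H = -19 (H = 5 - 24 = -19)
S(q, T) = -1 + T²/3 (S(q, T) = -1 + (T*T)/3 = -1 + T²/3)
F = 0 (F = (0*503)/2 = (½)*0 = 0)
F*S(H, G(6)) = 0*(-1 + (⅓)*6²) = 0*(-1 + (⅓)*36) = 0*(-1 + 12) = 0*11 = 0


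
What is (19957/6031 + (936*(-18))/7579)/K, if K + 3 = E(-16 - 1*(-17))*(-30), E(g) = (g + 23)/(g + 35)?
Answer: -3818755/80869679 ≈ -0.047221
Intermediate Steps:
E(g) = (23 + g)/(35 + g)
K = -23 (K = -3 + ((23 + (-16 - 1*(-17)))/(35 + (-16 - 1*(-17))))*(-30) = -3 + ((23 + (-16 + 17))/(35 + (-16 + 17)))*(-30) = -3 + ((23 + 1)/(35 + 1))*(-30) = -3 + (24/36)*(-30) = -3 + ((1/36)*24)*(-30) = -3 + (⅔)*(-30) = -3 - 20 = -23)
(19957/6031 + (936*(-18))/7579)/K = (19957/6031 + (936*(-18))/7579)/(-23) = (19957*(1/6031) - 16848*1/7579)*(-1/23) = (19957/6031 - 1296/583)*(-1/23) = (3818755/3516073)*(-1/23) = -3818755/80869679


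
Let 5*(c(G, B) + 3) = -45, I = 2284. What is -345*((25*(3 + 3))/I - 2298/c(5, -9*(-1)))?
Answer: -37737480/571 ≈ -66090.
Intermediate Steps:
c(G, B) = -12 (c(G, B) = -3 + (⅕)*(-45) = -3 - 9 = -12)
-345*((25*(3 + 3))/I - 2298/c(5, -9*(-1))) = -345*((25*(3 + 3))/2284 - 2298/(-12)) = -345*((25*6)*(1/2284) - 2298*(-1/12)) = -345*(150*(1/2284) + 383/2) = -345*(75/1142 + 383/2) = -345*109384/571 = -37737480/571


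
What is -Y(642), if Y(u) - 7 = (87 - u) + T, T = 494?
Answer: 54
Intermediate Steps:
Y(u) = 588 - u (Y(u) = 7 + ((87 - u) + 494) = 7 + (581 - u) = 588 - u)
-Y(642) = -(588 - 1*642) = -(588 - 642) = -1*(-54) = 54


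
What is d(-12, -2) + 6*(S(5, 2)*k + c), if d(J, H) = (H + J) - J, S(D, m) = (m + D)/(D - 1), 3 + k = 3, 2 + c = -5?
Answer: -44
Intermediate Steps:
c = -7 (c = -2 - 5 = -7)
k = 0 (k = -3 + 3 = 0)
S(D, m) = (D + m)/(-1 + D)
d(J, H) = H
d(-12, -2) + 6*(S(5, 2)*k + c) = -2 + 6*(((5 + 2)/(-1 + 5))*0 - 7) = -2 + 6*((7/4)*0 - 7) = -2 + 6*(0 - 7) = -2 + 6*(-7) = -2 - 42 = -44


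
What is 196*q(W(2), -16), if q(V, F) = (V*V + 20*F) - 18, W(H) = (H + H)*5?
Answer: 12152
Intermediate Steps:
W(H) = 10*H (W(H) = (2*H)*5 = 10*H)
q(V, F) = -18 + V**2 + 20*F (q(V, F) = (V**2 + 20*F) - 18 = -18 + V**2 + 20*F)
196*q(W(2), -16) = 196*(-18 + (10*2)**2 + 20*(-16)) = 196*(-18 + 20**2 - 320) = 196*(-18 + 400 - 320) = 196*62 = 12152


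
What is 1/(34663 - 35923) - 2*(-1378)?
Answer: 3472559/1260 ≈ 2756.0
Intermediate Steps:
1/(34663 - 35923) - 2*(-1378) = 1/(-1260) - 1*(-2756) = -1/1260 + 2756 = 3472559/1260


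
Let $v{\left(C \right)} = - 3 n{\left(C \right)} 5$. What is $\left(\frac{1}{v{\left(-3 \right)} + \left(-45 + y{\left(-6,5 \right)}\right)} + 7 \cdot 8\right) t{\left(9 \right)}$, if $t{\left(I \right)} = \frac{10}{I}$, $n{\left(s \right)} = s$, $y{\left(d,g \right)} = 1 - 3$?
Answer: $\frac{185}{3} \approx 61.667$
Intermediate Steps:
$y{\left(d,g \right)} = -2$
$v{\left(C \right)} = - 15 C$ ($v{\left(C \right)} = - 3 C 5 = - 15 C$)
$\left(\frac{1}{v{\left(-3 \right)} + \left(-45 + y{\left(-6,5 \right)}\right)} + 7 \cdot 8\right) t{\left(9 \right)} = \left(\frac{1}{\left(-15\right) \left(-3\right) - 47} + 7 \cdot 8\right) \frac{10}{9} = \left(\frac{1}{45 - 47} + 56\right) 10 \cdot \frac{1}{9} = \left(\frac{1}{-2} + 56\right) \frac{10}{9} = \left(- \frac{1}{2} + 56\right) \frac{10}{9} = \frac{111}{2} \cdot \frac{10}{9} = \frac{185}{3}$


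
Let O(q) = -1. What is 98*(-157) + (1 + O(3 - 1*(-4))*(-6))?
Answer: -15379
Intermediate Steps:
98*(-157) + (1 + O(3 - 1*(-4))*(-6)) = 98*(-157) + (1 - 1*(-6)) = -15386 + (1 + 6) = -15386 + 7 = -15379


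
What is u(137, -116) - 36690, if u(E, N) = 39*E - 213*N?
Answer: -6639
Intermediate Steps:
u(E, N) = -213*N + 39*E
u(137, -116) - 36690 = (-213*(-116) + 39*137) - 36690 = (24708 + 5343) - 36690 = 30051 - 36690 = -6639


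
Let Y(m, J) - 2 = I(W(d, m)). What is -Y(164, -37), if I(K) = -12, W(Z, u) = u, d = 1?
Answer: 10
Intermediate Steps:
Y(m, J) = -10 (Y(m, J) = 2 - 12 = -10)
-Y(164, -37) = -1*(-10) = 10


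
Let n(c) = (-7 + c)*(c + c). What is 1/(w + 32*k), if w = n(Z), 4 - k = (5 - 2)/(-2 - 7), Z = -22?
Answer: 3/4244 ≈ 0.00070688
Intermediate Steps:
k = 13/3 (k = 4 - (5 - 2)/(-2 - 7) = 4 - 3/(-9) = 4 - 3*(-1)/9 = 4 - 1*(-⅓) = 4 + ⅓ = 13/3 ≈ 4.3333)
n(c) = 2*c*(-7 + c) (n(c) = (-7 + c)*(2*c) = 2*c*(-7 + c))
w = 1276 (w = 2*(-22)*(-7 - 22) = 2*(-22)*(-29) = 1276)
1/(w + 32*k) = 1/(1276 + 32*(13/3)) = 1/(1276 + 416/3) = 1/(4244/3) = 3/4244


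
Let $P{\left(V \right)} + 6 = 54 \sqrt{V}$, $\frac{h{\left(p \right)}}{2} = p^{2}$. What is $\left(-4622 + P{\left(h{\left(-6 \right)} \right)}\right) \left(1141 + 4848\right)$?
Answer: $-27717092 + 1940436 \sqrt{2} \approx -2.4973 \cdot 10^{7}$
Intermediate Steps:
$h{\left(p \right)} = 2 p^{2}$
$P{\left(V \right)} = -6 + 54 \sqrt{V}$
$\left(-4622 + P{\left(h{\left(-6 \right)} \right)}\right) \left(1141 + 4848\right) = \left(-4622 - \left(6 - 54 \sqrt{2 \left(-6\right)^{2}}\right)\right) \left(1141 + 4848\right) = \left(-4622 - \left(6 - 54 \sqrt{2 \cdot 36}\right)\right) 5989 = \left(-4622 - \left(6 - 54 \sqrt{72}\right)\right) 5989 = \left(-4622 - \left(6 - 54 \cdot 6 \sqrt{2}\right)\right) 5989 = \left(-4622 - \left(6 - 324 \sqrt{2}\right)\right) 5989 = \left(-4628 + 324 \sqrt{2}\right) 5989 = -27717092 + 1940436 \sqrt{2}$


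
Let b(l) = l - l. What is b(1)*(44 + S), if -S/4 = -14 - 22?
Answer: 0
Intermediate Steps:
b(l) = 0
S = 144 (S = -4*(-14 - 22) = -4*(-36) = 144)
b(1)*(44 + S) = 0*(44 + 144) = 0*188 = 0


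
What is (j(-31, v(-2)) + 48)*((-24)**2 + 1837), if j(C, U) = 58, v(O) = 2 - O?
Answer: 255778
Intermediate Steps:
(j(-31, v(-2)) + 48)*((-24)**2 + 1837) = (58 + 48)*((-24)**2 + 1837) = 106*(576 + 1837) = 106*2413 = 255778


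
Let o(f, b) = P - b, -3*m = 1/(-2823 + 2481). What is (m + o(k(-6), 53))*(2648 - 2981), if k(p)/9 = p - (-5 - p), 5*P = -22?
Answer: 10894909/570 ≈ 19114.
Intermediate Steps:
m = 1/1026 (m = -1/(3*(-2823 + 2481)) = -⅓/(-342) = -⅓*(-1/342) = 1/1026 ≈ 0.00097466)
P = -22/5 (P = (⅕)*(-22) = -22/5 ≈ -4.4000)
k(p) = 45 + 18*p (k(p) = 9*(p - (-5 - p)) = 9*(p + (5 + p)) = 9*(5 + 2*p) = 45 + 18*p)
o(f, b) = -22/5 - b
(m + o(k(-6), 53))*(2648 - 2981) = (1/1026 + (-22/5 - 1*53))*(2648 - 2981) = (1/1026 + (-22/5 - 53))*(-333) = (1/1026 - 287/5)*(-333) = -294457/5130*(-333) = 10894909/570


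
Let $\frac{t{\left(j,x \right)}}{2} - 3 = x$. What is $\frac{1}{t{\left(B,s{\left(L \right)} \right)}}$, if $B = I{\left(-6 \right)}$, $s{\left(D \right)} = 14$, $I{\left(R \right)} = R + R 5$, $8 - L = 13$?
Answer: $\frac{1}{34} \approx 0.029412$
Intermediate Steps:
$L = -5$ ($L = 8 - 13 = -5$)
$I{\left(R \right)} = 6 R$ ($I{\left(R \right)} = R + 5 R = 6 R$)
$B = -36$ ($B = 6 \left(-6\right) = -36$)
$t{\left(j,x \right)} = 6 + 2 x$
$\frac{1}{t{\left(B,s{\left(L \right)} \right)}} = \frac{1}{6 + 2 \cdot 14} = \frac{1}{6 + 28} = \frac{1}{34}$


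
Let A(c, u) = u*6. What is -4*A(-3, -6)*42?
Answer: 6048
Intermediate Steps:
A(c, u) = 6*u
-4*A(-3, -6)*42 = -24*(-6)*42 = -4*(-36)*42 = 144*42 = 6048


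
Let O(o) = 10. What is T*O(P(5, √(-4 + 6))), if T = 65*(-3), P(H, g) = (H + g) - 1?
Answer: -1950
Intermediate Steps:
P(H, g) = -1 + H + g
T = -195
T*O(P(5, √(-4 + 6))) = -195*10 = -1950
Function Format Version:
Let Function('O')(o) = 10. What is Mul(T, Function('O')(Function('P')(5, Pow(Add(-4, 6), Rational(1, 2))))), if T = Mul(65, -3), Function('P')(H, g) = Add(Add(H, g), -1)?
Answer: -1950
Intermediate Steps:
Function('P')(H, g) = Add(-1, H, g)
T = -195
Mul(T, Function('O')(Function('P')(5, Pow(Add(-4, 6), Rational(1, 2))))) = Mul(-195, 10) = -1950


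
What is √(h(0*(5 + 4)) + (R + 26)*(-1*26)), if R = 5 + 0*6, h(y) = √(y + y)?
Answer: I*√806 ≈ 28.39*I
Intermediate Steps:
h(y) = √2*√y (h(y) = √(2*y) = √2*√y)
R = 5 (R = 5 + 0 = 5)
√(h(0*(5 + 4)) + (R + 26)*(-1*26)) = √(√2*√(0*(5 + 4)) + (5 + 26)*(-1*26)) = √(√2*√(0*9) + 31*(-26)) = √(√2*√0 - 806) = √(√2*0 - 806) = √(0 - 806) = √(-806) = I*√806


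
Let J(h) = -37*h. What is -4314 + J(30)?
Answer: -5424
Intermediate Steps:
-4314 + J(30) = -4314 - 37*30 = -4314 - 1110 = -5424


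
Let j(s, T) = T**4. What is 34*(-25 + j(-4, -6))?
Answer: 43214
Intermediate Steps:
34*(-25 + j(-4, -6)) = 34*(-25 + (-6)**4) = 34*(-25 + 1296) = 34*1271 = 43214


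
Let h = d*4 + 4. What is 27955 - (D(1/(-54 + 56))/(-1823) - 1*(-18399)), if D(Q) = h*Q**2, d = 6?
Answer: 17420595/1823 ≈ 9556.0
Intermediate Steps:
h = 28 (h = 6*4 + 4 = 24 + 4 = 28)
D(Q) = 28*Q**2
27955 - (D(1/(-54 + 56))/(-1823) - 1*(-18399)) = 27955 - ((28*(1/(-54 + 56))**2)/(-1823) - 1*(-18399)) = 27955 - ((28*(1/2)**2)*(-1/1823) + 18399) = 27955 - ((28*(1/4))*(-1/1823) + 18399) = 27955 - (7*(-1/1823) + 18399) = 27955 - (-7/1823 + 18399) = 27955 - 1*33541370/1823 = 27955 - 33541370/1823 = 17420595/1823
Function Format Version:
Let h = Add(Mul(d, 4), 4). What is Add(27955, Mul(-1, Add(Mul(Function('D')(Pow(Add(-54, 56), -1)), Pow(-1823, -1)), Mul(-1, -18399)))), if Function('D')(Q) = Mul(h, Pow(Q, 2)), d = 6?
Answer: Rational(17420595, 1823) ≈ 9556.0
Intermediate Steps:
h = 28 (h = Add(Mul(6, 4), 4) = Add(24, 4) = 28)
Function('D')(Q) = Mul(28, Pow(Q, 2))
Add(27955, Mul(-1, Add(Mul(Function('D')(Pow(Add(-54, 56), -1)), Pow(-1823, -1)), Mul(-1, -18399)))) = Add(27955, Mul(-1, Add(Mul(Mul(28, Pow(Pow(Add(-54, 56), -1), 2)), Pow(-1823, -1)), Mul(-1, -18399)))) = Add(27955, Mul(-1, Add(Mul(Mul(28, Pow(Pow(2, -1), 2)), Rational(-1, 1823)), 18399))) = Add(27955, Mul(-1, Add(Mul(Mul(28, Pow(Rational(1, 2), 2)), Rational(-1, 1823)), 18399))) = Add(27955, Mul(-1, Add(Mul(Mul(28, Rational(1, 4)), Rational(-1, 1823)), 18399))) = Add(27955, Mul(-1, Add(Mul(7, Rational(-1, 1823)), 18399))) = Add(27955, Mul(-1, Add(Rational(-7, 1823), 18399))) = Add(27955, Mul(-1, Rational(33541370, 1823))) = Add(27955, Rational(-33541370, 1823)) = Rational(17420595, 1823)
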